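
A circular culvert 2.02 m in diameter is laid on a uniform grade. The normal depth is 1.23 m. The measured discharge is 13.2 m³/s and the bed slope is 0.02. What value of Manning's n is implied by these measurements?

n = 0.015

For a circular section of diameter D = 2.02 m at depth y = 1.23 m, the central angle is θ = 2 arccos(1 − 2y/D) = 3.581 rad. Then A = (D²/8)(θ − sin θ) = 2.043 m² and P = Dθ/2 = 3.617 m.
Hydraulic radius R = A/P = 2.043/3.617 = 0.565 m.
Rearranging Manning's equation: n = (1/Q) A R^(2/3) S^(1/2) = (1/13.2) × 2.043 × 0.565^(2/3) × √0.02 = 0.015.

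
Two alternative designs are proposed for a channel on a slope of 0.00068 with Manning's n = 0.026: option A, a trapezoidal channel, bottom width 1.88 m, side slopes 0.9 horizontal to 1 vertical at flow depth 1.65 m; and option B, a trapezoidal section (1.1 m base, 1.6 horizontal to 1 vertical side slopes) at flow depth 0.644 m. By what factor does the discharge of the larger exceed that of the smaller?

Channel A: With bottom width b = 1.88 m and side slope z = 0.9: A = (b + zy)y = (1.88 + 0.9×1.65)×1.65 = 5.552 m²; P = b + 2y√(1+z²) = 1.88 + 2×1.65×1.345 = 6.32 m. Hydraulic radius R = A/P = 5.552/6.32 = 0.8786 m. Q_A = (1/0.026)·5.552·0.8786^(2/3)·√0.00068 = 5.108 m³/s.
Channel B: With bottom width b = 1.1 m and side slope z = 1.6: A = (b + zy)y = (1.1 + 1.6×0.644)×0.644 = 1.372 m²; P = b + 2y√(1+z²) = 1.1 + 2×0.644×1.887 = 3.53 m. Hydraulic radius R = A/P = 1.372/3.53 = 0.3886 m. Q_B = (1/0.026)·1.372·0.3886^(2/3)·√0.00068 = 0.7328 m³/s.
The larger discharge is 5.108 m³/s and the smaller is 0.7328 m³/s; the ratio is 6.97.

6.97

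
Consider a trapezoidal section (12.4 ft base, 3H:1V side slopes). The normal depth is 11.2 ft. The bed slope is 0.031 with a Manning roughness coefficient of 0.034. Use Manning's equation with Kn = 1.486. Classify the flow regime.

supercritical

With bottom width b = 12.4 ft and side slope z = 3: A = (b + zy)y = (12.4 + 3×11.2)×11.2 = 515.2 ft²; P = b + 2y√(1+z²) = 12.4 + 2×11.2×3.162 = 83.24 ft.
Hydraulic radius R = A/P = 515.2/83.24 = 6.19 ft.
V = (1.486/n) R^(2/3) √S = (1.486/0.034) × 6.19^(2/3) × √0.031 = 25.94 ft/s. Hydraulic depth D_h = A/T = 515.2/79.6 = 6.472 ft.
Froude number Fr = V/√(g·D_h) = 25.94/√(32.2×6.472) = 1.8, which is greater than 1, so the flow is supercritical.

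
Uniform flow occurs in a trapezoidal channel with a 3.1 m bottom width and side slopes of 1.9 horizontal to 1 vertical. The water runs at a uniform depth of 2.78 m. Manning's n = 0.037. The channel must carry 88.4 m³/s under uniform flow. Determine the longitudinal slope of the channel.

With bottom width b = 3.1 m and side slope z = 1.9: A = (b + zy)y = (3.1 + 1.9×2.78)×2.78 = 23.3 m²; P = b + 2y√(1+z²) = 3.1 + 2×2.78×2.147 = 15.04 m.
Hydraulic radius R = A/P = 23.3/15.04 = 1.55 m.
From Manning's equation, S = [nQ / (1 A R^(2/3))]² = [0.037 × 88.4 / (1 × 23.3 × 1.55^(2/3))]² = 0.011.

S = 0.011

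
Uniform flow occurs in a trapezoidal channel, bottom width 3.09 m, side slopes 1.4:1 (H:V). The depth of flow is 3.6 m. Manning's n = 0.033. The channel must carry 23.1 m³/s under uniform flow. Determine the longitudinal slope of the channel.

S = 0.00029

With bottom width b = 3.09 m and side slope z = 1.4: A = (b + zy)y = (3.09 + 1.4×3.6)×3.6 = 29.27 m²; P = b + 2y√(1+z²) = 3.09 + 2×3.6×1.72 = 15.48 m.
Hydraulic radius R = A/P = 29.27/15.48 = 1.891 m.
From Manning's equation, S = [nQ / (1 A R^(2/3))]² = [0.033 × 23.1 / (1 × 29.27 × 1.891^(2/3))]² = 0.00029.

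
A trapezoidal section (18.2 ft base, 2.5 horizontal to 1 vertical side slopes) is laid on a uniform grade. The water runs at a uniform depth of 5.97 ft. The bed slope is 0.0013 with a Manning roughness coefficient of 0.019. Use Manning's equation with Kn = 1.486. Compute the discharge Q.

With bottom width b = 18.2 ft and side slope z = 2.5: A = (b + zy)y = (18.2 + 2.5×5.97)×5.97 = 197.8 ft²; P = b + 2y√(1+z²) = 18.2 + 2×5.97×2.693 = 50.35 ft.
Hydraulic radius R = A/P = 197.8/50.35 = 3.928 ft.
Manning's equation: Q = (1.486/n) A R^(2/3) S^(1/2) = (1.486/0.019) × 197.8 × 3.928^(2/3) × 0.0013^(1/2) = 1390 ft³/s.

Q = 1390 ft³/s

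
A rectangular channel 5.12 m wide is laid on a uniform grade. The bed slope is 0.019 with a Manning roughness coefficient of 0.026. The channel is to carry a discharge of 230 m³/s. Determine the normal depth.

Manning's equation rearranged: A R^(2/3) = nQ / (1·√S) = 0.026 × 230 / (√0.019) = 43.38.
Trying y = 6.55 m: A R^(2/3) = 50.37 — over.
Trying y = 4.4 m: A R^(2/3) = 31.05 — short.
Trying y = 5.78 m: A R^(2/3) = 43.37 — close enough.

y_n = 5.78 m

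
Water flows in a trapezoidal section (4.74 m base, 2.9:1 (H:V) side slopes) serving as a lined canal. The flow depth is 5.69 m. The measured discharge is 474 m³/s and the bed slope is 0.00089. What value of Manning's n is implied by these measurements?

With bottom width b = 4.74 m and side slope z = 2.9: A = (b + zy)y = (4.74 + 2.9×5.69)×5.69 = 120.9 m²; P = b + 2y√(1+z²) = 4.74 + 2×5.69×3.068 = 39.65 m.
Hydraulic radius R = A/P = 120.9/39.65 = 3.048 m.
Rearranging Manning's equation: n = (1/Q) A R^(2/3) S^(1/2) = (1/474) × 120.9 × 3.048^(2/3) × √0.00089 = 0.016.

n = 0.016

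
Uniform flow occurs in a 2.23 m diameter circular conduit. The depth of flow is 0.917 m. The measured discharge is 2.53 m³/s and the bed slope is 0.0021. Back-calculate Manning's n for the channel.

n = 0.017

For a circular section of diameter D = 2.23 m at depth y = 0.917 m, the central angle is θ = 2 arccos(1 − 2y/D) = 2.785 rad. Then A = (D²/8)(θ − sin θ) = 1.514 m² and P = Dθ/2 = 3.105 m.
Hydraulic radius R = A/P = 1.514/3.105 = 0.4875 m.
Rearranging Manning's equation: n = (1/Q) A R^(2/3) S^(1/2) = (1/2.53) × 1.514 × 0.4875^(2/3) × √0.0021 = 0.017.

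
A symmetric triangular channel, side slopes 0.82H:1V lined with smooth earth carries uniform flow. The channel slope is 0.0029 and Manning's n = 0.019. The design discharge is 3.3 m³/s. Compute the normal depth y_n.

y_n = 1.52 m

Manning's equation rearranged: A R^(2/3) = nQ / (1·√S) = 0.019 × 3.3 / (√0.0029) = 1.164.
At y = 1.73 m: A R^(2/3) = 1.644 — over.
At y = 1.26 m: A R^(2/3) = 0.7061 — short.
At y = 1.52 m: A R^(2/3) = 1.164 — matches.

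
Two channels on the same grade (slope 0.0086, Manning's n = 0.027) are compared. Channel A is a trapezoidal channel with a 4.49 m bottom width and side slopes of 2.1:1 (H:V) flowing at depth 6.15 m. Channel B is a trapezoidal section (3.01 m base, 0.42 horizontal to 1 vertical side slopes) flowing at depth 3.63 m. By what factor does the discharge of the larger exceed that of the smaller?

Channel A: With bottom width b = 4.49 m and side slope z = 2.1: A = (b + zy)y = (4.49 + 2.1×6.15)×6.15 = 107 m²; P = b + 2y√(1+z²) = 4.49 + 2×6.15×2.326 = 33.1 m. Hydraulic radius R = A/P = 107/33.1 = 3.234 m. Q_A = (1/0.027)·107·3.234^(2/3)·√0.0086 = 804 m³/s.
Channel B: With bottom width b = 3.01 m and side slope z = 0.42: A = (b + zy)y = (3.01 + 0.42×3.63)×3.63 = 16.46 m²; P = b + 2y√(1+z²) = 3.01 + 2×3.63×1.085 = 10.88 m. Hydraulic radius R = A/P = 16.46/10.88 = 1.512 m. Q_B = (1/0.027)·16.46·1.512^(2/3)·√0.0086 = 74.49 m³/s.
The larger discharge is 804 m³/s and the smaller is 74.49 m³/s; the ratio is 10.8.

10.8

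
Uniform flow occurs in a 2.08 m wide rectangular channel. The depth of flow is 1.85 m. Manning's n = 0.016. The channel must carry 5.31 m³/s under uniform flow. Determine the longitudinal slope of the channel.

S = 0.000839

Flow area A = b·y = 2.08 × 1.85 = 3.848 m². Wetted perimeter P = b + 2y = 2.08 + 2×1.85 = 5.78 m.
Hydraulic radius R = A/P = 3.848/5.78 = 0.6657 m.
From Manning's equation, S = [nQ / (1 A R^(2/3))]² = [0.016 × 5.31 / (1 × 3.848 × 0.6657^(2/3))]² = 0.000839.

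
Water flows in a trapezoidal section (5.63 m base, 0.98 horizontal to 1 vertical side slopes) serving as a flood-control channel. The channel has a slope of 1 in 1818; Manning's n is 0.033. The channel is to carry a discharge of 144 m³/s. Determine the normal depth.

Manning's equation rearranged: A R^(2/3) = nQ / (1·√S) = 0.033 × 144 / (√0.0005501) = 202.6.
Try y = 5.27 m: A R^(2/3) = 112.8 — short.
Try y = 8.29 m: A R^(2/3) = 285.1 — over.
Try y = 7.04 m: A R^(2/3) = 202.6 — ≈ 202.6.

y_n = 7.04 m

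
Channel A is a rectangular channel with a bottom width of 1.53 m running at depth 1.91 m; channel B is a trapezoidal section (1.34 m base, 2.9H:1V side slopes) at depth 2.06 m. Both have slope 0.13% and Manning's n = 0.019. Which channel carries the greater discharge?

channel B

Channel A: Flow area A = b·y = 1.53 × 1.91 = 2.922 m². Wetted perimeter P = b + 2y = 1.53 + 2×1.91 = 5.35 m. Hydraulic radius R = A/P = 2.922/5.35 = 0.5462 m. Q_A = (1/0.019)·2.922·0.5462^(2/3)·√0.0013 = 3.706 m³/s.
Channel B: With bottom width b = 1.34 m and side slope z = 2.9: A = (b + zy)y = (1.34 + 2.9×2.06)×2.06 = 15.07 m²; P = b + 2y√(1+z²) = 1.34 + 2×2.06×3.068 = 13.98 m. Hydraulic radius R = A/P = 15.07/13.98 = 1.078 m. Q_B = (1/0.019)·15.07·1.078^(2/3)·√0.0013 = 30.06 m³/s.
Q_A = 3.706 m³/s vs Q_B = 30.06 m³/s, so channel B carries more.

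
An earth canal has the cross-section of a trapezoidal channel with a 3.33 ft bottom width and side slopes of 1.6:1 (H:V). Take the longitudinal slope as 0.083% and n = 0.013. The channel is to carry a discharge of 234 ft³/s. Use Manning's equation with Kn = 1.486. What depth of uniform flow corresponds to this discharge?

Manning's equation rearranged: A R^(2/3) = nQ / (1.486·√S) = 0.013 × 234 / (1.486 × √0.00083) = 71.06.
At y = 3.4 ft: A R^(2/3) = 44.86 — too small.
At y = 4.19 ft: A R^(2/3) = 71.04 — close enough.

y_n = 4.19 ft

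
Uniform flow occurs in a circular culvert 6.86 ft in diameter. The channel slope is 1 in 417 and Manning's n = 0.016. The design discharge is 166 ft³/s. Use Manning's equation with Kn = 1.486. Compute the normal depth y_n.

y_n = 4.19 ft

Manning's equation rearranged: A R^(2/3) = nQ / (1.486·√S) = 0.016 × 166 / (1.486 × √0.002398) = 36.5.
Try y = 4.91 ft: A R^(2/3) = 45.62 — over.
Try y = 3.74 ft: A R^(2/3) = 30.58 — short.
Try y = 4.19 ft: A R^(2/3) = 36.55 — matches.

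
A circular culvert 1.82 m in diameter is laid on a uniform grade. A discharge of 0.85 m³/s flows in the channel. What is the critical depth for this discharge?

At critical depth, Q² T / (g A³) = 1, i.e. A³/T = Q²/g = 0.85²/9.81 = 0.07365.
Try y = 0.553 m: A³/T = 0.1781 — too large.
Try y = 0.346 m: A³/T = 0.02861 — too small.
Try y = 0.441 m: A³/T = 0.0739 — close enough.

y_c = 0.441 m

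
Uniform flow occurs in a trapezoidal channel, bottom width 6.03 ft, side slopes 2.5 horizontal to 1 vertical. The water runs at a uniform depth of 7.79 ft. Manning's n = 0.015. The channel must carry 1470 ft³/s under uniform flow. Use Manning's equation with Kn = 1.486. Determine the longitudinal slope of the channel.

S = 0.000839

With bottom width b = 6.03 ft and side slope z = 2.5: A = (b + zy)y = (6.03 + 2.5×7.79)×7.79 = 198.7 ft²; P = b + 2y√(1+z²) = 6.03 + 2×7.79×2.693 = 47.98 ft.
Hydraulic radius R = A/P = 198.7/47.98 = 4.141 ft.
From Manning's equation, S = [nQ / (1.486 A R^(2/3))]² = [0.015 × 1470 / (1.486 × 198.7 × 4.141^(2/3))]² = 0.000839.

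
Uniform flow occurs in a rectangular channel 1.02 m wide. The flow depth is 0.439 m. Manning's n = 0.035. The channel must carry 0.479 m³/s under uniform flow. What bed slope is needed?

Flow area A = b·y = 1.02 × 0.439 = 0.4478 m². Wetted perimeter P = b + 2y = 1.02 + 2×0.439 = 1.898 m.
Hydraulic radius R = A/P = 0.4478/1.898 = 0.2359 m.
From Manning's equation, S = [nQ / (1 A R^(2/3))]² = [0.035 × 0.479 / (1 × 0.4478 × 0.2359^(2/3))]² = 0.00962.

S = 0.00962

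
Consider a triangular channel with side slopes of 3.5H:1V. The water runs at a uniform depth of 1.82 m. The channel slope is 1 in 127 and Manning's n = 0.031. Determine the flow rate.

For a triangular section with side slope z = 3.5: A = zy² = 3.5×1.82² = 11.59 m²; P = 2y√(1+z²) = 2×1.82×3.64 = 13.25 m.
Hydraulic radius R = A/P = 11.59/13.25 = 0.875 m.
Manning's equation: Q = (1/n) A R^(2/3) S^(1/2) = (1/0.031) × 11.59 × 0.875^(2/3) × 0.007874^(1/2) = 30.4 m³/s.

Q = 30.4 m³/s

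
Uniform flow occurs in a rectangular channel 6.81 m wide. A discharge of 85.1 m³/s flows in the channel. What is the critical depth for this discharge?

For a rectangular channel, critical depth y_c = (q²/g)^(1/3) where q = Q/b = 85.1/6.81 = 12.5 m²/s.
So y_c = (12.5²/9.81)^(1/3) = 2.52 m.

y_c = 2.52 m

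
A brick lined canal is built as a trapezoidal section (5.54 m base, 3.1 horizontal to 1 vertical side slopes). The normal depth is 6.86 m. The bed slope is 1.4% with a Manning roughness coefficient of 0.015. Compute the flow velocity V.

V = 18.7 m/s

With bottom width b = 5.54 m and side slope z = 3.1: A = (b + zy)y = (5.54 + 3.1×6.86)×6.86 = 183.9 m²; P = b + 2y√(1+z²) = 5.54 + 2×6.86×3.257 = 50.23 m.
Hydraulic radius R = A/P = 183.9/50.23 = 3.661 m.
From Manning's equation, V = (1/n) R^(2/3) S^(1/2) = (1/0.015) × 3.661^(2/3) × 0.014^(1/2) = 18.7 m/s.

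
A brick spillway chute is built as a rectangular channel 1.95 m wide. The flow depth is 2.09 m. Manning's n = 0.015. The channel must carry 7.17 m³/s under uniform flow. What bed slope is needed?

S = 0.0012

Flow area A = b·y = 1.95 × 2.09 = 4.075 m². Wetted perimeter P = b + 2y = 1.95 + 2×2.09 = 6.13 m.
Hydraulic radius R = A/P = 4.075/6.13 = 0.6648 m.
From Manning's equation, S = [nQ / (1 A R^(2/3))]² = [0.015 × 7.17 / (1 × 4.075 × 0.6648^(2/3))]² = 0.0012.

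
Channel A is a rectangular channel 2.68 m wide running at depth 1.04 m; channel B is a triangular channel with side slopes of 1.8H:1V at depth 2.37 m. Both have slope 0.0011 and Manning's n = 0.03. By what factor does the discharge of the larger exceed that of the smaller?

5.31

Channel A: Flow area A = b·y = 2.68 × 1.04 = 2.787 m². Wetted perimeter P = b + 2y = 2.68 + 2×1.04 = 4.76 m. Hydraulic radius R = A/P = 2.787/4.76 = 0.5855 m. Q_A = (1/0.03)·2.787·0.5855^(2/3)·√0.0011 = 2.157 m³/s.
Channel B: For a triangular section with side slope z = 1.8: A = zy² = 1.8×2.37² = 10.11 m²; P = 2y√(1+z²) = 2×2.37×2.059 = 9.76 m. Hydraulic radius R = A/P = 10.11/9.76 = 1.036 m. Q_B = (1/0.03)·10.11·1.036^(2/3)·√0.0011 = 11.44 m³/s.
The larger discharge is 11.44 m³/s and the smaller is 2.157 m³/s; the ratio is 5.31.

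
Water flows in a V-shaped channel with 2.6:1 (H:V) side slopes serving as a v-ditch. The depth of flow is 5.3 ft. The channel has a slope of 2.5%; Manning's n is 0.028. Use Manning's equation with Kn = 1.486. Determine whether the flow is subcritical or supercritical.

supercritical

For a triangular section with side slope z = 2.6: A = zy² = 2.6×5.3² = 73.03 ft²; P = 2y√(1+z²) = 2×5.3×2.786 = 29.53 ft.
Hydraulic radius R = A/P = 73.03/29.53 = 2.473 ft.
V = (1.486/n) R^(2/3) √S = (1.486/0.028) × 2.473^(2/3) × √0.025 = 15.35 ft/s. Hydraulic depth D_h = A/T = 73.03/27.56 = 2.65 ft.
Froude number Fr = V/√(g·D_h) = 15.35/√(32.2×2.65) = 1.66, which is greater than 1, so the flow is supercritical.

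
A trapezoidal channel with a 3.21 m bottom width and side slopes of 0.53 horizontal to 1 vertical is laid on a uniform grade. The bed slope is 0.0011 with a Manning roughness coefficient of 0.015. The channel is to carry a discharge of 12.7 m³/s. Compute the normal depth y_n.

y_n = 1.52 m

Manning's equation rearranged: A R^(2/3) = nQ / (1·√S) = 0.015 × 12.7 / (√0.0011) = 5.744.
Try y = 1.2 m: A R^(2/3) = 3.907 — low.
Try y = 1.92 m: A R^(2/3) = 8.514 — high.
Try y = 1.52 m: A R^(2/3) = 5.764 — close enough.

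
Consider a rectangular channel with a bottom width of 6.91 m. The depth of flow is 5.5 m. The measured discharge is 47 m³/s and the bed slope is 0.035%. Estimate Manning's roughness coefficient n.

Flow area A = b·y = 6.91 × 5.5 = 38.01 m². Wetted perimeter P = b + 2y = 6.91 + 2×5.5 = 17.91 m.
Hydraulic radius R = A/P = 38.01/17.91 = 2.122 m.
Rearranging Manning's equation: n = (1/Q) A R^(2/3) S^(1/2) = (1/47) × 38.01 × 2.122^(2/3) × √0.00035 = 0.025.

n = 0.025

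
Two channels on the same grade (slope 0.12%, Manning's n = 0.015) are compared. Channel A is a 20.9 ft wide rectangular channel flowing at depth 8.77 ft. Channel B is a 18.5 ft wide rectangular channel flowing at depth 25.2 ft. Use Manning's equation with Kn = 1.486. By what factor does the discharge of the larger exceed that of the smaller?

Channel A: Flow area A = b·y = 20.9 × 8.77 = 183.3 ft². Wetted perimeter P = b + 2y = 20.9 + 2×8.77 = 38.44 ft. Hydraulic radius R = A/P = 183.3/38.44 = 4.768 ft. Q_A = (1.486/0.015)·183.3·4.768^(2/3)·√0.0012 = 1782 ft³/s.
Channel B: Flow area A = b·y = 18.5 × 25.2 = 466.2 ft². Wetted perimeter P = b + 2y = 18.5 + 2×25.2 = 68.9 ft. Hydraulic radius R = A/P = 466.2/68.9 = 6.766 ft. Q_B = (1.486/0.015)·466.2·6.766^(2/3)·√0.0012 = 5723 ft³/s.
The larger discharge is 5723 ft³/s and the smaller is 1782 ft³/s; the ratio is 3.21.

3.21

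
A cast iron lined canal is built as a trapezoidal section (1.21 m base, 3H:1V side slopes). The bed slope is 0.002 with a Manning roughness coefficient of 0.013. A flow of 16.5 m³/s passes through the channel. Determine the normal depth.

y_n = 1.25 m

Manning's equation rearranged: A R^(2/3) = nQ / (1·√S) = 0.013 × 16.5 / (√0.002) = 4.796.
Try y = 1.52 m: A R^(2/3) = 7.623 — high.
Try y = 0.935 m: A R^(2/3) = 2.449 — low.
Try y = 1.25 m: A R^(2/3) = 4.795 — ≈ 4.796.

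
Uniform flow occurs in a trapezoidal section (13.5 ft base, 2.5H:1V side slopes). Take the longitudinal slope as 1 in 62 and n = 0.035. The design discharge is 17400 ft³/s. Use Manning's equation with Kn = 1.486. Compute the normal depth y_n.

Manning's equation rearranged: A R^(2/3) = nQ / (1.486·√S) = 0.035 × 17400 / (1.486 × √0.01613) = 3227.
Trying y = 17.2 ft: A R^(2/3) = 4254 — over.
Trying y = 15.3 ft: A R^(2/3) = 3235 — ≈ 3227.

y_n = 15.3 ft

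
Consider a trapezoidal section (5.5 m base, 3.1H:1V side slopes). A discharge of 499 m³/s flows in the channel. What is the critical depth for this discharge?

At critical depth, Q² T / (g A³) = 1, i.e. A³/T = Q²/g = 499²/9.81 = 25380.
Try y = 5.34 m: A³/T = 42310 — too large.
Try y = 4.27 m: A³/T = 16020 — too small.
Try y = 4.75 m: A³/T = 25370 — matches.

y_c = 4.75 m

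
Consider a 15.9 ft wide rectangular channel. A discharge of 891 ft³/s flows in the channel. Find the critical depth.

For a rectangular channel, critical depth y_c = (q²/g)^(1/3) where q = Q/b = 891/15.9 = 56.04 ft²/s.
So y_c = (56.04²/32.2)^(1/3) = 4.6 ft.

y_c = 4.6 ft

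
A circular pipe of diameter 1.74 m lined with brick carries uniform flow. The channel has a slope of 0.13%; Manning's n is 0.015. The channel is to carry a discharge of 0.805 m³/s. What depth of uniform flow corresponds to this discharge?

y_n = 0.587 m

Manning's equation rearranged: A R^(2/3) = nQ / (1·√S) = 0.015 × 0.805 / (√0.0013) = 0.3349.
Try y = 0.408 m: A R^(2/3) = 0.1646 — too small.
Try y = 0.729 m: A R^(2/3) = 0.5005 — too large.
Try y = 0.587 m: A R^(2/3) = 0.3348 — matches.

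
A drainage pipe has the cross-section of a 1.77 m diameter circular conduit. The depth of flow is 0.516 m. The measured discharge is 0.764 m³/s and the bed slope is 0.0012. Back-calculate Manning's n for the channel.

For a circular section of diameter D = 1.77 m at depth y = 0.516 m, the central angle is θ = 2 arccos(1 − 2y/D) = 2.281 rad. Then A = (D²/8)(θ − sin θ) = 0.5966 m² and P = Dθ/2 = 2.019 m.
Hydraulic radius R = A/P = 0.5966/2.019 = 0.2955 m.
Rearranging Manning's equation: n = (1/Q) A R^(2/3) S^(1/2) = (1/0.764) × 0.5966 × 0.2955^(2/3) × √0.0012 = 0.012.

n = 0.012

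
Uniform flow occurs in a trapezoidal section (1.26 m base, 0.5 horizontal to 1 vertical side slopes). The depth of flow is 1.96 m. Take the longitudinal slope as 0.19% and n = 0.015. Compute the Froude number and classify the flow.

With bottom width b = 1.26 m and side slope z = 0.5: A = (b + zy)y = (1.26 + 0.5×1.96)×1.96 = 4.39 m²; P = b + 2y√(1+z²) = 1.26 + 2×1.96×1.118 = 5.643 m.
Hydraulic radius R = A/P = 4.39/5.643 = 0.7781 m.
V = (1/n) R^(2/3) √S = (1/0.015) × 0.7781^(2/3) × √0.0019 = 2.458 m/s. Hydraulic depth D_h = A/T = 4.39/3.22 = 1.363 m.
Froude number Fr = V/√(g·D_h) = 2.458/√(9.81×1.363) = 0.672, which is less than 1, so the flow is subcritical.

subcritical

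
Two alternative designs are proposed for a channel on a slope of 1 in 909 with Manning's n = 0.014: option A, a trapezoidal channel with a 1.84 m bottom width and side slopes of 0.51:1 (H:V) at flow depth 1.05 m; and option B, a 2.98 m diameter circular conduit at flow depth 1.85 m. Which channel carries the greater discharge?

channel B

Channel A: With bottom width b = 1.84 m and side slope z = 0.51: A = (b + zy)y = (1.84 + 0.51×1.05)×1.05 = 2.494 m²; P = b + 2y√(1+z²) = 1.84 + 2×1.05×1.123 = 4.197 m. Hydraulic radius R = A/P = 2.494/4.197 = 0.5943 m. Q_A = (1/0.014)·2.494·0.5943^(2/3)·√0.0011 = 4.177 m³/s.
Channel B: For a circular section of diameter D = 2.98 m at depth y = 1.85 m, the central angle is θ = 2 arccos(1 − 2y/D) = 3.63 rad. Then A = (D²/8)(θ − sin θ) = 4.55 m² and P = Dθ/2 = 5.408 m. Hydraulic radius R = A/P = 4.55/5.408 = 0.8412 m. Q_B = (1/0.014)·4.55·0.8412^(2/3)·√0.0011 = 9.605 m³/s.
Q_A = 4.177 m³/s vs Q_B = 9.605 m³/s, so channel B carries more.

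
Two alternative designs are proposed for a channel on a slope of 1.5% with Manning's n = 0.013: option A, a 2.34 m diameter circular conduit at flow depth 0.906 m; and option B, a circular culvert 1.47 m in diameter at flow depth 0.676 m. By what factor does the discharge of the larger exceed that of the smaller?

Channel A: For a circular section of diameter D = 2.34 m at depth y = 0.906 m, the central angle is θ = 2 arccos(1 − 2y/D) = 2.686 rad. Then A = (D²/8)(θ − sin θ) = 1.538 m² and P = Dθ/2 = 3.143 m. Hydraulic radius R = A/P = 1.538/3.143 = 0.4893 m. Q_A = (1/0.013)·1.538·0.4893^(2/3)·√0.015 = 8.996 m³/s.
Channel B: For a circular section of diameter D = 1.47 m at depth y = 0.676 m, the central angle is θ = 2 arccos(1 − 2y/D) = 2.981 rad. Then A = (D²/8)(θ − sin θ) = 0.7619 m² and P = Dθ/2 = 2.191 m. Hydraulic radius R = A/P = 0.7619/2.191 = 0.3478 m. Q_B = (1/0.013)·0.7619·0.3478^(2/3)·√0.015 = 3.55 m³/s.
The larger discharge is 8.996 m³/s and the smaller is 3.55 m³/s; the ratio is 2.53.

2.53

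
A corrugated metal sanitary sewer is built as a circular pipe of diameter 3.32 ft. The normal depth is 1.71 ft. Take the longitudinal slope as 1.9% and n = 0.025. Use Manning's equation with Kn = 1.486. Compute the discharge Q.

Q = 32.9 ft³/s

For a circular section of diameter D = 3.32 ft at depth y = 1.71 ft, the central angle is θ = 2 arccos(1 − 2y/D) = 3.202 rad. Then A = (D²/8)(θ − sin θ) = 4.494 ft² and P = Dθ/2 = 5.315 ft.
Hydraulic radius R = A/P = 4.494/5.315 = 0.8456 ft.
Manning's equation: Q = (1.486/n) A R^(2/3) S^(1/2) = (1.486/0.025) × 4.494 × 0.8456^(2/3) × 0.019^(1/2) = 32.9 ft³/s.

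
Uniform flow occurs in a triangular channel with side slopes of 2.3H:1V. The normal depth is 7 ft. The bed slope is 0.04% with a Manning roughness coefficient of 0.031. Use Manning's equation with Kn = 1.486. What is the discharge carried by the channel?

Q = 235 ft³/s

For a triangular section with side slope z = 2.3: A = zy² = 2.3×7² = 112.7 ft²; P = 2y√(1+z²) = 2×7×2.508 = 35.11 ft.
Hydraulic radius R = A/P = 112.7/35.11 = 3.21 ft.
Manning's equation: Q = (1.486/n) A R^(2/3) S^(1/2) = (1.486/0.031) × 112.7 × 3.21^(2/3) × 0.0004^(1/2) = 235 ft³/s.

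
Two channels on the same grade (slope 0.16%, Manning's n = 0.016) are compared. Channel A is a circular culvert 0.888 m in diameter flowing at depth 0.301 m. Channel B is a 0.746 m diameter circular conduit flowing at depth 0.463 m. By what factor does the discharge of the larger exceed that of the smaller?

1.8

Channel A: For a circular section of diameter D = 0.888 m at depth y = 0.301 m, the central angle is θ = 2 arccos(1 − 2y/D) = 2.486 rad. Then A = (D²/8)(θ − sin θ) = 0.1849 m² and P = Dθ/2 = 1.104 m. Hydraulic radius R = A/P = 0.1849/1.104 = 0.1675 m. Q_A = (1/0.016)·0.1849·0.1675^(2/3)·√0.0016 = 0.1405 m³/s.
Channel B: For a circular section of diameter D = 0.746 m at depth y = 0.463 m, the central angle is θ = 2 arccos(1 − 2y/D) = 3.629 rad. Then A = (D²/8)(θ − sin θ) = 0.285 m² and P = Dθ/2 = 1.354 m. Hydraulic radius R = A/P = 0.285/1.354 = 0.2106 m. Q_B = (1/0.016)·0.285·0.2106^(2/3)·√0.0016 = 0.2522 m³/s.
The larger discharge is 0.2522 m³/s and the smaller is 0.1405 m³/s; the ratio is 1.8.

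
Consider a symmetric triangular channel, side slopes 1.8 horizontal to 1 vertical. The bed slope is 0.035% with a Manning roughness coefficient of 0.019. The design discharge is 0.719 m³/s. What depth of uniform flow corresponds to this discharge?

y_n = 0.877 m

Manning's equation rearranged: A R^(2/3) = nQ / (1·√S) = 0.019 × 0.719 / (√0.00035) = 0.7302.
Try y = 0.99 m: A R^(2/3) = 1.009 — too large.
Try y = 0.877 m: A R^(2/3) = 0.7305 — close enough.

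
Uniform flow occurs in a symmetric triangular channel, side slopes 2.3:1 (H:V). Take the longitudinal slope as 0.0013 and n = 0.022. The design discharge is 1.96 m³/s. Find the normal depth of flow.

y_n = 0.951 m

Manning's equation rearranged: A R^(2/3) = nQ / (1·√S) = 0.022 × 1.96 / (√0.0013) = 1.196.
Trying y = 1.18 m: A R^(2/3) = 2.126 — too large.
Trying y = 0.685 m: A R^(2/3) = 0.4987 — too small.
Trying y = 0.951 m: A R^(2/3) = 1.196 — ≈ 1.196.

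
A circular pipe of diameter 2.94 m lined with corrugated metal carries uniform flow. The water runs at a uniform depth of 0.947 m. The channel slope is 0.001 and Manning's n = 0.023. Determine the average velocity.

For a circular section of diameter D = 2.94 m at depth y = 0.947 m, the central angle is θ = 2 arccos(1 − 2y/D) = 2.414 rad. Then A = (D²/8)(θ − sin θ) = 1.89 m² and P = Dθ/2 = 3.549 m.
Hydraulic radius R = A/P = 1.89/3.549 = 0.5325 m.
From Manning's equation, V = (1/n) R^(2/3) S^(1/2) = (1/0.023) × 0.5325^(2/3) × 0.001^(1/2) = 0.903 m/s.

V = 0.903 m/s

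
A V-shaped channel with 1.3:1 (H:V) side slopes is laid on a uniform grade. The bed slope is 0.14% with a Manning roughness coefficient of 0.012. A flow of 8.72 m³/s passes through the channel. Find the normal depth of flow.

Manning's equation rearranged: A R^(2/3) = nQ / (1·√S) = 0.012 × 8.72 / (√0.0014) = 2.797.
Trying y = 1.17 m: A R^(2/3) = 1.066 — short.
Trying y = 1.68 m: A R^(2/3) = 2.798 — matches.

y_n = 1.68 m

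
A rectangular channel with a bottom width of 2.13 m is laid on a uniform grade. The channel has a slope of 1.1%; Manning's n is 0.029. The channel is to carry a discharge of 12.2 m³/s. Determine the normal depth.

y_n = 2.02 m

Manning's equation rearranged: A R^(2/3) = nQ / (1·√S) = 0.029 × 12.2 / (√0.011) = 3.373.
At y = 2.5 m: A R^(2/3) = 4.383 — high.
At y = 1.63 m: A R^(2/3) = 2.59 — low.
At y = 2.02 m: A R^(2/3) = 3.383 — ≈ 3.373.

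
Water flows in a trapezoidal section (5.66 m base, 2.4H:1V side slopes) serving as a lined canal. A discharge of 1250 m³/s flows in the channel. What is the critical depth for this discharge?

y_c = 7.8 m

At critical depth, Q² T / (g A³) = 1, i.e. A³/T = Q²/g = 1250²/9.81 = 159300.
At y = 5.64 m: A³/T = 38770 — too small.
At y = 9.84 m: A³/T = 452000 — too large.
At y = 7.8 m: A³/T = 159600 — close enough.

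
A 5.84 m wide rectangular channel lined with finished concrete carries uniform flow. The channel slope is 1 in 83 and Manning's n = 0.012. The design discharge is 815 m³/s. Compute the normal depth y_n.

Manning's equation rearranged: A R^(2/3) = nQ / (1·√S) = 0.012 × 815 / (√0.01205) = 89.1.
At y = 9.83 m: A R^(2/3) = 98.61 — high.
At y = 6.58 m: A R^(2/3) = 61.46 — low.
At y = 9.01 m: A R^(2/3) = 89.15 — matches.

y_n = 9.01 m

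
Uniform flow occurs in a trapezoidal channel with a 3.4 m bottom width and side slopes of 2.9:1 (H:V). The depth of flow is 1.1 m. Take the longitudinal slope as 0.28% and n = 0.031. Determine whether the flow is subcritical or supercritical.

subcritical

With bottom width b = 3.4 m and side slope z = 2.9: A = (b + zy)y = (3.4 + 2.9×1.1)×1.1 = 7.249 m²; P = b + 2y√(1+z²) = 3.4 + 2×1.1×3.068 = 10.15 m.
Hydraulic radius R = A/P = 7.249/10.15 = 0.7143 m.
V = (1/n) R^(2/3) √S = (1/0.031) × 0.7143^(2/3) × √0.0028 = 1.364 m/s. Hydraulic depth D_h = A/T = 7.249/9.78 = 0.7412 m.
Froude number Fr = V/√(g·D_h) = 1.364/√(9.81×0.7412) = 0.506, which is less than 1, so the flow is subcritical.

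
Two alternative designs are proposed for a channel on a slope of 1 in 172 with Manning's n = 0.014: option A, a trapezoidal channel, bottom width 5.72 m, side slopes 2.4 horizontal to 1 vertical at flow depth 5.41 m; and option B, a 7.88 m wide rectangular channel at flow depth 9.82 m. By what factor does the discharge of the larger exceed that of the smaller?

Channel A: With bottom width b = 5.72 m and side slope z = 2.4: A = (b + zy)y = (5.72 + 2.4×5.41)×5.41 = 101.2 m²; P = b + 2y√(1+z²) = 5.72 + 2×5.41×2.6 = 33.85 m. Hydraulic radius R = A/P = 101.2/33.85 = 2.989 m. Q_A = (1/0.014)·101.2·2.989^(2/3)·√0.005814 = 1144 m³/s.
Channel B: Flow area A = b·y = 7.88 × 9.82 = 77.38 m². Wetted perimeter P = b + 2y = 7.88 + 2×9.82 = 27.52 m. Hydraulic radius R = A/P = 77.38/27.52 = 2.812 m. Q_B = (1/0.014)·77.38·2.812^(2/3)·√0.005814 = 839.6 m³/s.
The larger discharge is 1144 m³/s and the smaller is 839.6 m³/s; the ratio is 1.36.

1.36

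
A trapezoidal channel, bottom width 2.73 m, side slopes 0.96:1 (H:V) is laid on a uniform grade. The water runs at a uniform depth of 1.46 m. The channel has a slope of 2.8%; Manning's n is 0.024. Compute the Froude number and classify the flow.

With bottom width b = 2.73 m and side slope z = 0.96: A = (b + zy)y = (2.73 + 0.96×1.46)×1.46 = 6.032 m²; P = b + 2y√(1+z²) = 2.73 + 2×1.46×1.386 = 6.778 m.
Hydraulic radius R = A/P = 6.032/6.778 = 0.89 m.
V = (1/n) R^(2/3) √S = (1/0.024) × 0.89^(2/3) × √0.028 = 6.451 m/s. Hydraulic depth D_h = A/T = 6.032/5.533 = 1.09 m.
Froude number Fr = V/√(g·D_h) = 6.451/√(9.81×1.09) = 1.97, which is greater than 1, so the flow is supercritical.

supercritical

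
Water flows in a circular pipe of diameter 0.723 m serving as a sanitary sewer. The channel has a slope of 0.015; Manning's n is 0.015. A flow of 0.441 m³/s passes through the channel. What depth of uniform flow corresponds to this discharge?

y_n = 0.323 m

Manning's equation rearranged: A R^(2/3) = nQ / (1·√S) = 0.015 × 0.441 / (√0.015) = 0.05401.
Trying y = 0.4 m: A R^(2/3) = 0.07761 — too large.
Trying y = 0.224 m: A R^(2/3) = 0.02735 — too small.
Trying y = 0.323 m: A R^(2/3) = 0.05397 — close enough.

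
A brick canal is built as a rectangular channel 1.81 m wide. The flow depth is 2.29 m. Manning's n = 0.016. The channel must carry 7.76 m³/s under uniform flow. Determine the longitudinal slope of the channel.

S = 0.0016

Flow area A = b·y = 1.81 × 2.29 = 4.145 m². Wetted perimeter P = b + 2y = 1.81 + 2×2.29 = 6.39 m.
Hydraulic radius R = A/P = 4.145/6.39 = 0.6487 m.
From Manning's equation, S = [nQ / (1 A R^(2/3))]² = [0.016 × 7.76 / (1 × 4.145 × 0.6487^(2/3))]² = 0.0016.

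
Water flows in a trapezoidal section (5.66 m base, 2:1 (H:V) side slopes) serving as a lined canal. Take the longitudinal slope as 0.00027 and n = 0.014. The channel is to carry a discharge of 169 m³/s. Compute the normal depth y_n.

y_n = 4.83 m

Manning's equation rearranged: A R^(2/3) = nQ / (1·√S) = 0.014 × 169 / (√0.00027) = 144.
Try y = 5.9 m: A R^(2/3) = 224.4 — too large.
Try y = 4.83 m: A R^(2/3) = 144 — close enough.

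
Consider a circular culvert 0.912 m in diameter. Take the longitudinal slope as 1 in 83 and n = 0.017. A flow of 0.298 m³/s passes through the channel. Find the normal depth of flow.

Manning's equation rearranged: A R^(2/3) = nQ / (1·√S) = 0.017 × 0.298 / (√0.01205) = 0.04615.
Trying y = 0.221 m: A R^(2/3) = 0.03139 — too small.
Trying y = 0.269 m: A R^(2/3) = 0.0462 — matches.

y_n = 0.269 m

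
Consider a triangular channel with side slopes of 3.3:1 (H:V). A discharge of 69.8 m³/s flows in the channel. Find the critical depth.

y_c = 2.47 m

At critical depth, Q² T / (g A³) = 1, i.e. A³/T = Q²/g = 69.8²/9.81 = 496.6.
Trying y = 1.7 m: A³/T = 77.31 — short.
Trying y = 2.83 m: A³/T = 988.4 — over.
Trying y = 2.47 m: A³/T = 500.6 — close enough.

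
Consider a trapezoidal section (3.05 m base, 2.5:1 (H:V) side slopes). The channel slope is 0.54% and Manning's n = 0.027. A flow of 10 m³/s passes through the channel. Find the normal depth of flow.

Manning's equation rearranged: A R^(2/3) = nQ / (1·√S) = 0.027 × 10 / (√0.0054) = 3.674.
Try y = 1.13 m: A R^(2/3) = 5.366 — over.
Try y = 0.787 m: A R^(2/3) = 2.624 — short.
Try y = 0.935 m: A R^(2/3) = 3.675 — ≈ 3.674.

y_n = 0.935 m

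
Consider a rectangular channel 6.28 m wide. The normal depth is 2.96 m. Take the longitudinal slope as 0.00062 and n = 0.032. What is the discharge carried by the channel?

Flow area A = b·y = 6.28 × 2.96 = 18.59 m². Wetted perimeter P = b + 2y = 6.28 + 2×2.96 = 12.2 m.
Hydraulic radius R = A/P = 18.59/12.2 = 1.524 m.
Manning's equation: Q = (1/n) A R^(2/3) S^(1/2) = (1/0.032) × 18.59 × 1.524^(2/3) × 0.00062^(1/2) = 19.2 m³/s.

Q = 19.2 m³/s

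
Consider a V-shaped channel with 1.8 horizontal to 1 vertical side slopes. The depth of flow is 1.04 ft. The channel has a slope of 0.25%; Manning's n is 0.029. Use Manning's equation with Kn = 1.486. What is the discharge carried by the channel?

For a triangular section with side slope z = 1.8: A = zy² = 1.8×1.04² = 1.947 ft²; P = 2y√(1+z²) = 2×1.04×2.059 = 4.283 ft.
Hydraulic radius R = A/P = 1.947/4.283 = 0.4546 ft.
Manning's equation: Q = (1.486/n) A R^(2/3) S^(1/2) = (1.486/0.029) × 1.947 × 0.4546^(2/3) × 0.0025^(1/2) = 2.95 ft³/s.

Q = 2.95 ft³/s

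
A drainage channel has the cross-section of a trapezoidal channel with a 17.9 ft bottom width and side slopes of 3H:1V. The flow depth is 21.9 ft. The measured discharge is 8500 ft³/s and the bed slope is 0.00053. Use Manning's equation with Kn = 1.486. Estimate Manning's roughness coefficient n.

n = 0.038

With bottom width b = 17.9 ft and side slope z = 3: A = (b + zy)y = (17.9 + 3×21.9)×21.9 = 1831 ft²; P = b + 2y√(1+z²) = 17.9 + 2×21.9×3.162 = 156.4 ft.
Hydraulic radius R = A/P = 1831/156.4 = 11.71 ft.
Rearranging Manning's equation: n = (1.486/Q) A R^(2/3) S^(1/2) = (1.486/8500) × 1831 × 11.71^(2/3) × √0.00053 = 0.038.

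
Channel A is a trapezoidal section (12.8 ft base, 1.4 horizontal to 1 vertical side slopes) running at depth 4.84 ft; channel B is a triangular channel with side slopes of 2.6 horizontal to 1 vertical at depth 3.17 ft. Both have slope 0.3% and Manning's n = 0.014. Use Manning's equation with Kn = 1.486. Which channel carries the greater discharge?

Channel A: With bottom width b = 12.8 ft and side slope z = 1.4: A = (b + zy)y = (12.8 + 1.4×4.84)×4.84 = 94.75 ft²; P = b + 2y√(1+z²) = 12.8 + 2×4.84×1.72 = 29.45 ft. Hydraulic radius R = A/P = 94.75/29.45 = 3.217 ft. Q_A = (1.486/0.014)·94.75·3.217^(2/3)·√0.003 = 1200 ft³/s.
Channel B: For a triangular section with side slope z = 2.6: A = zy² = 2.6×3.17² = 26.13 ft²; P = 2y√(1+z²) = 2×3.17×2.786 = 17.66 ft. Hydraulic radius R = A/P = 26.13/17.66 = 1.479 ft. Q_B = (1.486/0.014)·26.13·1.479^(2/3)·√0.003 = 197.2 ft³/s.
Q_A = 1200 ft³/s vs Q_B = 197.2 ft³/s, so channel A carries more.

channel A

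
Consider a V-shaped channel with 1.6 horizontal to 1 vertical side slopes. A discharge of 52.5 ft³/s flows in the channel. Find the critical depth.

At critical depth, Q² T / (g A³) = 1, i.e. A³/T = Q²/g = 52.5²/32.2 = 85.6.
Trying y = 2.56 ft: A³/T = 140.7 — over.
Trying y = 2.32 ft: A³/T = 86.03 — ≈ 85.6.

y_c = 2.32 ft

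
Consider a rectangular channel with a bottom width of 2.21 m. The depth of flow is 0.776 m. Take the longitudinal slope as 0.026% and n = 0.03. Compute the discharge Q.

Flow area A = b·y = 2.21 × 0.776 = 1.715 m². Wetted perimeter P = b + 2y = 2.21 + 2×0.776 = 3.762 m.
Hydraulic radius R = A/P = 1.715/3.762 = 0.4559 m.
Manning's equation: Q = (1/n) A R^(2/3) S^(1/2) = (1/0.03) × 1.715 × 0.4559^(2/3) × 0.00026^(1/2) = 0.546 m³/s.

Q = 0.546 m³/s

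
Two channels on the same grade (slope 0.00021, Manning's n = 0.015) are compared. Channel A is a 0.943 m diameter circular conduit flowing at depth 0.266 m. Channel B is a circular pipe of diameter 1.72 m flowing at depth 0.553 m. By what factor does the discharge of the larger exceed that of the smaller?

6.4

Channel A: For a circular section of diameter D = 0.943 m at depth y = 0.266 m, the central angle is θ = 2 arccos(1 − 2y/D) = 2.24 rad. Then A = (D²/8)(θ − sin θ) = 0.1617 m² and P = Dθ/2 = 1.056 m. Hydraulic radius R = A/P = 0.1617/1.056 = 0.1532 m. Q_A = (1/0.015)·0.1617·0.1532^(2/3)·√0.00021 = 0.04473 m³/s.
Channel B: For a circular section of diameter D = 1.72 m at depth y = 0.553 m, the central angle is θ = 2 arccos(1 − 2y/D) = 2.412 rad. Then A = (D²/8)(θ − sin θ) = 0.6452 m² and P = Dθ/2 = 2.074 m. Hydraulic radius R = A/P = 0.6452/2.074 = 0.3111 m. Q_B = (1/0.015)·0.6452·0.3111^(2/3)·√0.00021 = 0.2862 m³/s.
The larger discharge is 0.2862 m³/s and the smaller is 0.04473 m³/s; the ratio is 6.4.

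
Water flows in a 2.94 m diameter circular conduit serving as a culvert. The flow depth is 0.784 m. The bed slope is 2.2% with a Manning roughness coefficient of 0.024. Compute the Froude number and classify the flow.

For a circular section of diameter D = 2.94 m at depth y = 0.784 m, the central angle is θ = 2 arccos(1 − 2y/D) = 2.171 rad. Then A = (D²/8)(θ − sin θ) = 1.453 m² and P = Dθ/2 = 3.191 m.
Hydraulic radius R = A/P = 1.453/3.191 = 0.4555 m.
V = (1/n) R^(2/3) √S = (1/0.024) × 0.4555^(2/3) × √0.022 = 3.659 m/s. Hydraulic depth D_h = A/T = 1.453/2.6 = 0.5589 m.
Froude number Fr = V/√(g·D_h) = 3.659/√(9.81×0.5589) = 1.56, which is greater than 1, so the flow is supercritical.

supercritical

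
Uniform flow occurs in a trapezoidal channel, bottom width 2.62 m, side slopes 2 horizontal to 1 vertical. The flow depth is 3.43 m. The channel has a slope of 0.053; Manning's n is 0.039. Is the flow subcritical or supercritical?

supercritical

With bottom width b = 2.62 m and side slope z = 2: A = (b + zy)y = (2.62 + 2×3.43)×3.43 = 32.52 m²; P = b + 2y√(1+z²) = 2.62 + 2×3.43×2.236 = 17.96 m.
Hydraulic radius R = A/P = 32.52/17.96 = 1.811 m.
V = (1/n) R^(2/3) √S = (1/0.039) × 1.811^(2/3) × √0.053 = 8.769 m/s. Hydraulic depth D_h = A/T = 32.52/16.34 = 1.99 m.
Froude number Fr = V/√(g·D_h) = 8.769/√(9.81×1.99) = 1.98, which is greater than 1, so the flow is supercritical.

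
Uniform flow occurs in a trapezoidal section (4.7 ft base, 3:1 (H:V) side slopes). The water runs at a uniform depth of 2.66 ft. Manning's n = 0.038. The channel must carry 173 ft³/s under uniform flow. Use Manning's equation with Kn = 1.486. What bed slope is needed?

With bottom width b = 4.7 ft and side slope z = 3: A = (b + zy)y = (4.7 + 3×2.66)×2.66 = 33.73 ft²; P = b + 2y√(1+z²) = 4.7 + 2×2.66×3.162 = 21.52 ft.
Hydraulic radius R = A/P = 33.73/21.52 = 1.567 ft.
From Manning's equation, S = [nQ / (1.486 A R^(2/3))]² = [0.038 × 173 / (1.486 × 33.73 × 1.567^(2/3))]² = 0.00945.

S = 0.00945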